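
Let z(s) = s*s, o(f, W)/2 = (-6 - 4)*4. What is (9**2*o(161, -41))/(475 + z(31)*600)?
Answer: -1296/115415 ≈ -0.011229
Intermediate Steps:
o(f, W) = -80 (o(f, W) = 2*((-6 - 4)*4) = 2*(-10*4) = 2*(-40) = -80)
z(s) = s**2
(9**2*o(161, -41))/(475 + z(31)*600) = (9**2*(-80))/(475 + 31**2*600) = (81*(-80))/(475 + 961*600) = -6480/(475 + 576600) = -6480/577075 = -6480*1/577075 = -1296/115415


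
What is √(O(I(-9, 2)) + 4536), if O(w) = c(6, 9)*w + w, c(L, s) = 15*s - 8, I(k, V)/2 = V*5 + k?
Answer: 2*√1198 ≈ 69.224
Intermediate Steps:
I(k, V) = 2*k + 10*V (I(k, V) = 2*(V*5 + k) = 2*(5*V + k) = 2*(k + 5*V) = 2*k + 10*V)
c(L, s) = -8 + 15*s
O(w) = 128*w (O(w) = (-8 + 15*9)*w + w = (-8 + 135)*w + w = 127*w + w = 128*w)
√(O(I(-9, 2)) + 4536) = √(128*(2*(-9) + 10*2) + 4536) = √(128*(-18 + 20) + 4536) = √(128*2 + 4536) = √(256 + 4536) = √4792 = 2*√1198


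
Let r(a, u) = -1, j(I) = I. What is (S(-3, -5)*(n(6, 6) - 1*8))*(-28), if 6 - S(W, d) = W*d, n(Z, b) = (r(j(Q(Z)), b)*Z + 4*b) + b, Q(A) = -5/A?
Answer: 4032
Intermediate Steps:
n(Z, b) = -Z + 5*b (n(Z, b) = (-Z + 4*b) + b = -Z + 5*b)
S(W, d) = 6 - W*d
(S(-3, -5)*(n(6, 6) - 1*8))*(-28) = ((6 - 1*(-3)*(-5))*((-1*6 + 5*6) - 1*8))*(-28) = ((6 - 15)*((-6 + 30) - 8))*(-28) = -9*(24 - 8)*(-28) = -9*16*(-28) = -144*(-28) = 4032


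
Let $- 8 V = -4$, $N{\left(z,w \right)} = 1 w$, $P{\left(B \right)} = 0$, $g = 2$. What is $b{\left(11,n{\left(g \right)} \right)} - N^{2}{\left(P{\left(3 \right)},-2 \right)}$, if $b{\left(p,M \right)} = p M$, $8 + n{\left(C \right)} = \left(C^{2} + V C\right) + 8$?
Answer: $51$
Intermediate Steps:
$N{\left(z,w \right)} = w$
$V = \frac{1}{2}$ ($V = \left(- \frac{1}{8}\right) \left(-4\right) = \frac{1}{2} \approx 0.5$)
$n{\left(C \right)} = C^{2} + \frac{C}{2}$ ($n{\left(C \right)} = -8 + \left(\left(C^{2} + \frac{C}{2}\right) + 8\right) = -8 + \left(8 + C^{2} + \frac{C}{2}\right) = C^{2} + \frac{C}{2}$)
$b{\left(p,M \right)} = M p$
$b{\left(11,n{\left(g \right)} \right)} - N^{2}{\left(P{\left(3 \right)},-2 \right)} = 2 \left(\frac{1}{2} + 2\right) 11 - \left(-2\right)^{2} = 2 \cdot \frac{5}{2} \cdot 11 - 4 = 5 \cdot 11 - 4 = 55 - 4 = 51$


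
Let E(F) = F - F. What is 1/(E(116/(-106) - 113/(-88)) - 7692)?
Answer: -1/7692 ≈ -0.00013001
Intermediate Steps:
E(F) = 0
1/(E(116/(-106) - 113/(-88)) - 7692) = 1/(0 - 7692) = 1/(-7692) = -1/7692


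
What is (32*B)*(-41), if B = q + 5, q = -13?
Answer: 10496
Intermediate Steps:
B = -8 (B = -13 + 5 = -8)
(32*B)*(-41) = (32*(-8))*(-41) = -256*(-41) = 10496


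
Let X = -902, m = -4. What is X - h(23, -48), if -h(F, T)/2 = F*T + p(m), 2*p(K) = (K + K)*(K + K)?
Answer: -3046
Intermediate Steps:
p(K) = 2*K² (p(K) = ((K + K)*(K + K))/2 = ((2*K)*(2*K))/2 = (4*K²)/2 = 2*K²)
h(F, T) = -64 - 2*F*T (h(F, T) = -2*(F*T + 2*(-4)²) = -2*(F*T + 2*16) = -2*(F*T + 32) = -2*(32 + F*T) = -64 - 2*F*T)
X - h(23, -48) = -902 - (-64 - 2*23*(-48)) = -902 - (-64 + 2208) = -902 - 1*2144 = -902 - 2144 = -3046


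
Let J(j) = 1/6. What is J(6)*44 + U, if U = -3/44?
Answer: 959/132 ≈ 7.2652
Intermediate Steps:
J(j) = ⅙
U = -3/44 (U = -3*1/44 = -3/44 ≈ -0.068182)
J(6)*44 + U = (⅙)*44 - 3/44 = 22/3 - 3/44 = 959/132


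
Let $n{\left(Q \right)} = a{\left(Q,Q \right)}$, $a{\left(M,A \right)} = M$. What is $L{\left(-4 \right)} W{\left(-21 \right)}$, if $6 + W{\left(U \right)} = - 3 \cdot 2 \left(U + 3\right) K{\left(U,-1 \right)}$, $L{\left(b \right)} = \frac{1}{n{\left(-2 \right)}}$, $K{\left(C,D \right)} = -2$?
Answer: $111$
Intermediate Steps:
$n{\left(Q \right)} = Q$
$L{\left(b \right)} = - \frac{1}{2}$ ($L{\left(b \right)} = \frac{1}{-2} = - \frac{1}{2}$)
$W{\left(U \right)} = 30 + 12 U$ ($W{\left(U \right)} = -6 + - 3 \cdot 2 \left(U + 3\right) \left(-2\right) = -6 + - 3 \cdot 2 \left(3 + U\right) \left(-2\right) = -6 + - 3 \left(6 + 2 U\right) \left(-2\right) = -6 + \left(-18 - 6 U\right) \left(-2\right) = -6 + \left(36 + 12 U\right) = 30 + 12 U$)
$L{\left(-4 \right)} W{\left(-21 \right)} = - \frac{30 + 12 \left(-21\right)}{2} = - \frac{30 - 252}{2} = \left(- \frac{1}{2}\right) \left(-222\right) = 111$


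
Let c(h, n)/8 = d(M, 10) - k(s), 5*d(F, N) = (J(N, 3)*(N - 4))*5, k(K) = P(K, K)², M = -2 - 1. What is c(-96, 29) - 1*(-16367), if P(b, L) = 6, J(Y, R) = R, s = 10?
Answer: 16223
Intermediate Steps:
M = -3
k(K) = 36 (k(K) = 6² = 36)
d(F, N) = -12 + 3*N (d(F, N) = ((3*(N - 4))*5)/5 = ((3*(-4 + N))*5)/5 = ((-12 + 3*N)*5)/5 = (-60 + 15*N)/5 = -12 + 3*N)
c(h, n) = -144 (c(h, n) = 8*((-12 + 3*10) - 1*36) = 8*((-12 + 30) - 36) = 8*(18 - 36) = 8*(-18) = -144)
c(-96, 29) - 1*(-16367) = -144 - 1*(-16367) = -144 + 16367 = 16223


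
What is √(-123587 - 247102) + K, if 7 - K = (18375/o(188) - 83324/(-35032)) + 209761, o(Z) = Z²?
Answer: -32464363791061/154771376 + I*√370689 ≈ -2.0976e+5 + 608.84*I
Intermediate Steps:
K = -32464363791061/154771376 (K = 7 - ((18375/(188²) - 83324/(-35032)) + 209761) = 7 - ((18375/35344 - 83324*(-1/35032)) + 209761) = 7 - ((18375*(1/35344) + 20831/8758) + 209761) = 7 - ((18375/35344 + 20831/8758) + 209761) = 7 - (448589557/154771376 + 209761) = 7 - 1*32465447190693/154771376 = 7 - 32465447190693/154771376 = -32464363791061/154771376 ≈ -2.0976e+5)
√(-123587 - 247102) + K = √(-123587 - 247102) - 32464363791061/154771376 = √(-370689) - 32464363791061/154771376 = I*√370689 - 32464363791061/154771376 = -32464363791061/154771376 + I*√370689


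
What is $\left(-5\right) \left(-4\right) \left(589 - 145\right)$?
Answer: $8880$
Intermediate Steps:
$\left(-5\right) \left(-4\right) \left(589 - 145\right) = 20 \left(589 - 145\right) = 20 \cdot 444 = 8880$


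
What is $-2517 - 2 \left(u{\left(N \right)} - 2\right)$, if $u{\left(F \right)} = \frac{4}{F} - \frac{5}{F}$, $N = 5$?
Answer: $- \frac{12563}{5} \approx -2512.6$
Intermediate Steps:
$u{\left(F \right)} = - \frac{1}{F}$
$-2517 - 2 \left(u{\left(N \right)} - 2\right) = -2517 - 2 \left(- \frac{1}{5} - 2\right) = -2517 - - \frac{22}{5} = -2517 + \frac{22}{5} = - \frac{12563}{5}$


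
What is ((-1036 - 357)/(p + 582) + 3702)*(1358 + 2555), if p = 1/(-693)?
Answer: 449135284101/31025 ≈ 1.4477e+7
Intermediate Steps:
p = -1/693 ≈ -0.0014430
((-1036 - 357)/(p + 582) + 3702)*(1358 + 2555) = ((-1036 - 357)/(-1/693 + 582) + 3702)*(1358 + 2555) = (-1393/403325/693 + 3702)*3913 = (-1393*693/403325 + 3702)*3913 = (-965349/403325 + 3702)*3913 = (1492143801/403325)*3913 = 449135284101/31025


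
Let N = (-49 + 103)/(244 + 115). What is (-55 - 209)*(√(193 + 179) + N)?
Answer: -14256/359 - 528*√93 ≈ -5131.6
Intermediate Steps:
N = 54/359 ≈ 0.15042
(-55 - 209)*(√(193 + 179) + N) = (-55 - 209)*(√(193 + 179) + 54/359) = -264*(√372 + 54/359) = -264*(2*√93 + 54/359) = -264*(54/359 + 2*√93) = -14256/359 - 528*√93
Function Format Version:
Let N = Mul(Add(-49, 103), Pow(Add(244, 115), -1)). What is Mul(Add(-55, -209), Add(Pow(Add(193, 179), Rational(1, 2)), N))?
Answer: Add(Rational(-14256, 359), Mul(-528, Pow(93, Rational(1, 2)))) ≈ -5131.6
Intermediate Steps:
N = Rational(54, 359) (N = Mul(54, Pow(359, -1)) = Mul(54, Rational(1, 359)) = Rational(54, 359) ≈ 0.15042)
Mul(Add(-55, -209), Add(Pow(Add(193, 179), Rational(1, 2)), N)) = Mul(Add(-55, -209), Add(Pow(Add(193, 179), Rational(1, 2)), Rational(54, 359))) = Mul(-264, Add(Pow(372, Rational(1, 2)), Rational(54, 359))) = Mul(-264, Add(Mul(2, Pow(93, Rational(1, 2))), Rational(54, 359))) = Mul(-264, Add(Rational(54, 359), Mul(2, Pow(93, Rational(1, 2))))) = Add(Rational(-14256, 359), Mul(-528, Pow(93, Rational(1, 2))))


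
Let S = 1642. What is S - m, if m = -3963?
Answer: 5605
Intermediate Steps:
S - m = 1642 - 1*(-3963) = 1642 + 3963 = 5605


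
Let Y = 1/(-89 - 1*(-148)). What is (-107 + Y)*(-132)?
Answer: 833184/59 ≈ 14122.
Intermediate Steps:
Y = 1/59 (Y = 1/(-89 + 148) = 1/59 ≈ 0.016949)
(-107 + Y)*(-132) = (-107 + 1/59)*(-132) = -6312/59*(-132) = 833184/59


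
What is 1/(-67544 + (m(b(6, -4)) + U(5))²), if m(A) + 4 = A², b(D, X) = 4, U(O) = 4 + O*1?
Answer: -1/67103 ≈ -1.4902e-5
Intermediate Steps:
U(O) = 4 + O
m(A) = -4 + A²
1/(-67544 + (m(b(6, -4)) + U(5))²) = 1/(-67544 + ((-4 + 4²) + (4 + 5))²) = 1/(-67544 + ((-4 + 16) + 9)²) = 1/(-67544 + (12 + 9)²) = 1/(-67544 + 21²) = 1/(-67544 + 441) = 1/(-67103) = -1/67103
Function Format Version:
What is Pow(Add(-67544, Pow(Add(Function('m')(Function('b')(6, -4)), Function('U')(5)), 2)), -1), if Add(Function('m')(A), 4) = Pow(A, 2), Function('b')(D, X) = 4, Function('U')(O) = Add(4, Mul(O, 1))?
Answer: Rational(-1, 67103) ≈ -1.4902e-5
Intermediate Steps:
Function('U')(O) = Add(4, O)
Function('m')(A) = Add(-4, Pow(A, 2))
Pow(Add(-67544, Pow(Add(Function('m')(Function('b')(6, -4)), Function('U')(5)), 2)), -1) = Pow(Add(-67544, Pow(Add(Add(-4, Pow(4, 2)), Add(4, 5)), 2)), -1) = Pow(Add(-67544, Pow(Add(Add(-4, 16), 9), 2)), -1) = Pow(Add(-67544, Pow(Add(12, 9), 2)), -1) = Pow(Add(-67544, Pow(21, 2)), -1) = Pow(Add(-67544, 441), -1) = Pow(-67103, -1) = Rational(-1, 67103)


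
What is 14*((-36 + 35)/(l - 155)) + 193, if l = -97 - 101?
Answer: 68143/353 ≈ 193.04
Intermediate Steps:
l = -198
14*((-36 + 35)/(l - 155)) + 193 = 14*((-36 + 35)/(-198 - 155)) + 193 = 14*(-1/(-353)) + 193 = 14*(-1*(-1/353)) + 193 = 14*(1/353) + 193 = 14/353 + 193 = 68143/353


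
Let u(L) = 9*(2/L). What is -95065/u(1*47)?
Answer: -4468055/18 ≈ -2.4823e+5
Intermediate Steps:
u(L) = 18/L
-95065/u(1*47) = -95065/(18/((1*47))) = -95065/(18/47) = -95065/(18*(1/47)) = -95065/18/47 = -95065*47/18 = -4468055/18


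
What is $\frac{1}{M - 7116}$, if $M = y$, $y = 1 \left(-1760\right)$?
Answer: $- \frac{1}{8876} \approx -0.00011266$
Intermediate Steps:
$y = -1760$
$M = -1760$
$\frac{1}{M - 7116} = \frac{1}{-1760 - 7116} = \frac{1}{-8876} = - \frac{1}{8876}$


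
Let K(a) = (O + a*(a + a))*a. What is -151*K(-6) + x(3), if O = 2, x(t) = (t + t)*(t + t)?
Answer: 67080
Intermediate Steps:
x(t) = 4*t² (x(t) = (2*t)*(2*t) = 4*t²)
K(a) = a*(2 + 2*a²) (K(a) = (2 + a*(a + a))*a = (2 + a*(2*a))*a = (2 + 2*a²)*a = a*(2 + 2*a²))
-151*K(-6) + x(3) = -302*(-6)*(1 + (-6)²) + 4*3² = -302*(-6)*(1 + 36) + 4*9 = -302*(-6)*37 + 36 = -151*(-444) + 36 = 67044 + 36 = 67080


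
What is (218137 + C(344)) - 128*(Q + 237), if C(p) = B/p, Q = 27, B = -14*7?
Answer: 31707291/172 ≈ 1.8434e+5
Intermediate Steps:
B = -98
C(p) = -98/p
(218137 + C(344)) - 128*(Q + 237) = (218137 - 98/344) - 128*(27 + 237) = (218137 - 98*1/344) - 128*264 = (218137 - 49/172) - 33792 = 37519515/172 - 33792 = 31707291/172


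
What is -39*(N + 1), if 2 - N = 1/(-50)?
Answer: -5889/50 ≈ -117.78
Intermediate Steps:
N = 101/50 (N = 2 - 1/(-50) = 2 - 1*(-1/50) = 2 + 1/50 = 101/50 ≈ 2.0200)
-39*(N + 1) = -39*(101/50 + 1) = -39*151/50 = -5889/50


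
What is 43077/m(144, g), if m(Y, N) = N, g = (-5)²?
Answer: 43077/25 ≈ 1723.1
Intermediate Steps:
g = 25
43077/m(144, g) = 43077/25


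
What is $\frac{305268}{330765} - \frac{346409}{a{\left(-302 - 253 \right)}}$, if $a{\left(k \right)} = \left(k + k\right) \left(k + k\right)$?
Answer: $\frac{17436048661}{27169037100} \approx 0.64176$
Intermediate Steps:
$a{\left(k \right)} = 4 k^{2}$ ($a{\left(k \right)} = 2 k 2 k = 4 k^{2}$)
$\frac{305268}{330765} - \frac{346409}{a{\left(-302 - 253 \right)}} = \frac{305268}{330765} - \frac{346409}{4 \left(-302 - 253\right)^{2}} = 305268 \cdot \frac{1}{330765} - \frac{346409}{4 \left(-555\right)^{2}} = \frac{101756}{110255} - \frac{346409}{4 \cdot 308025} = \frac{101756}{110255} - \frac{346409}{1232100} = \frac{17436048661}{27169037100}$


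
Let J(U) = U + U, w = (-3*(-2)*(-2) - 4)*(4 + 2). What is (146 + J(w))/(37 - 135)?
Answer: 23/49 ≈ 0.46939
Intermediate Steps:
w = -96 (w = (6*(-2) - 4)*6 = (-12 - 4)*6 = -16*6 = -96)
J(U) = 2*U
(146 + J(w))/(37 - 135) = (146 + 2*(-96))/(37 - 135) = (146 - 192)/(-98) = -46*(-1/98) = 23/49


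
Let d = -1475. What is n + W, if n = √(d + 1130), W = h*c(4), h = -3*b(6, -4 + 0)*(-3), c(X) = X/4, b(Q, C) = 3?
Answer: 27 + I*√345 ≈ 27.0 + 18.574*I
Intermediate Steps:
c(X) = X/4 (c(X) = X*(¼) = X/4)
h = 27 (h = -3*3*(-3) = -9*(-3) = 27)
W = 27 (W = 27*((¼)*4) = 27*1 = 27)
n = I*√345 (n = √(-1475 + 1130) = √(-345) = I*√345 ≈ 18.574*I)
n + W = I*√345 + 27 = 27 + I*√345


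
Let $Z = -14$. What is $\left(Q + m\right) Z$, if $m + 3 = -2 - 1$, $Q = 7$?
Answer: $-14$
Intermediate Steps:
$m = -6$ ($m = -3 - 3 = -6$)
$\left(Q + m\right) Z = \left(7 - 6\right) \left(-14\right) = 1 \left(-14\right) = -14$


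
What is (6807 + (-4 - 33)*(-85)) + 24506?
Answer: 34458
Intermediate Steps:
(6807 + (-4 - 33)*(-85)) + 24506 = (6807 - 37*(-85)) + 24506 = (6807 + 3145) + 24506 = 9952 + 24506 = 34458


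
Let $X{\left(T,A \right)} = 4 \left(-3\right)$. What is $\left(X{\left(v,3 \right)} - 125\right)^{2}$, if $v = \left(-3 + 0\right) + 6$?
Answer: $18769$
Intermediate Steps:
$v = 3$ ($v = -3 + 6 = 3$)
$X{\left(T,A \right)} = -12$
$\left(X{\left(v,3 \right)} - 125\right)^{2} = \left(-12 - 125\right)^{2} = \left(-137\right)^{2} = 18769$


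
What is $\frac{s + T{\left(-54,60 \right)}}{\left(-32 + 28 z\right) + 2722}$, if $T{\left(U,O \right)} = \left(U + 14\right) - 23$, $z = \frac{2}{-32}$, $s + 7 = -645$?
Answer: $- \frac{2860}{10753} \approx -0.26597$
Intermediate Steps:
$s = -652$ ($s = -7 - 645 = -652$)
$z = - \frac{1}{16}$ ($z = 2 \left(- \frac{1}{32}\right) = - \frac{1}{16} \approx -0.0625$)
$T{\left(U,O \right)} = -9 + U$ ($T{\left(U,O \right)} = \left(14 + U\right) - 23 = -9 + U$)
$\frac{s + T{\left(-54,60 \right)}}{\left(-32 + 28 z\right) + 2722} = \frac{-652 - 63}{\left(-32 + 28 \left(- \frac{1}{16}\right)\right) + 2722} = \frac{-652 - 63}{\left(-32 - \frac{7}{4}\right) + 2722} = - \frac{715}{- \frac{135}{4} + 2722} = - \frac{715}{\frac{10753}{4}} = \left(-715\right) \frac{4}{10753} = - \frac{2860}{10753}$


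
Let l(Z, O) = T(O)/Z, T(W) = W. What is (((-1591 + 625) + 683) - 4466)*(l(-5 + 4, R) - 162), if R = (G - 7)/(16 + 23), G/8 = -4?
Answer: 764589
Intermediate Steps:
G = -32 (G = 8*(-4) = -32)
R = -1 (R = (-32 - 7)/(16 + 23) = -39/39 = -39*1/39 = -1)
l(Z, O) = O/Z
(((-1591 + 625) + 683) - 4466)*(l(-5 + 4, R) - 162) = (((-1591 + 625) + 683) - 4466)*(-1/(-5 + 4) - 162) = ((-966 + 683) - 4466)*(-1/(-1) - 162) = (-283 - 4466)*(-1*(-1) - 162) = -4749*(1 - 162) = -4749*(-161) = 764589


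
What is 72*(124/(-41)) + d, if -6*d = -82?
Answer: -25103/123 ≈ -204.09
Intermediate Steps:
d = 41/3 (d = -1/6*(-82) = 41/3 ≈ 13.667)
72*(124/(-41)) + d = 72*(124/(-41)) + 41/3 = 72*(124*(-1/41)) + 41/3 = 72*(-124/41) + 41/3 = -8928/41 + 41/3 = -25103/123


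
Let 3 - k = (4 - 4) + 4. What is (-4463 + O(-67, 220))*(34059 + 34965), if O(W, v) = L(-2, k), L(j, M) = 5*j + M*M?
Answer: -308675328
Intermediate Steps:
k = -1 (k = 3 - ((4 - 4) + 4) = 3 - (0 + 4) = 3 - 1*4 = 3 - 4 = -1)
L(j, M) = M**2 + 5*j (L(j, M) = 5*j + M**2 = M**2 + 5*j)
O(W, v) = -9 (O(W, v) = (-1)**2 + 5*(-2) = 1 - 10 = -9)
(-4463 + O(-67, 220))*(34059 + 34965) = (-4463 - 9)*(34059 + 34965) = -4472*69024 = -308675328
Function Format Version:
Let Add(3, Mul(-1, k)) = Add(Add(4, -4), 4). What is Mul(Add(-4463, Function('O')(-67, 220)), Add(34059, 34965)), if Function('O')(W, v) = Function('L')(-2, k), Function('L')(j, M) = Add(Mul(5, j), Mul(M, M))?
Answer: -308675328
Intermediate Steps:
k = -1 (k = Add(3, Mul(-1, Add(Add(4, -4), 4))) = Add(3, Mul(-1, Add(0, 4))) = Add(3, Mul(-1, 4)) = Add(3, -4) = -1)
Function('L')(j, M) = Add(Pow(M, 2), Mul(5, j)) (Function('L')(j, M) = Add(Mul(5, j), Pow(M, 2)) = Add(Pow(M, 2), Mul(5, j)))
Function('O')(W, v) = -9 (Function('O')(W, v) = Add(Pow(-1, 2), Mul(5, -2)) = Add(1, -10) = -9)
Mul(Add(-4463, Function('O')(-67, 220)), Add(34059, 34965)) = Mul(Add(-4463, -9), Add(34059, 34965)) = Mul(-4472, 69024) = -308675328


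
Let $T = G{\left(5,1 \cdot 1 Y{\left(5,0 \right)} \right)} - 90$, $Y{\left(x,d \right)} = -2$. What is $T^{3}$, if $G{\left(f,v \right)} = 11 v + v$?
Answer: $-1481544$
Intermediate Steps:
$G{\left(f,v \right)} = 12 v$
$T = -114$ ($T = 12 \cdot 1 \cdot 1 \left(-2\right) - 90 = 12 \cdot 1 \left(-2\right) - 90 = 12 \left(-2\right) - 90 = -24 - 90 = -114$)
$T^{3} = \left(-114\right)^{3} = -1481544$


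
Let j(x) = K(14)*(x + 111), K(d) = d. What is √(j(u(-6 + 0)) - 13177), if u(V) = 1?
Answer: I*√11609 ≈ 107.75*I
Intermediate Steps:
j(x) = 1554 + 14*x (j(x) = 14*(x + 111) = 14*(111 + x) = 1554 + 14*x)
√(j(u(-6 + 0)) - 13177) = √((1554 + 14*1) - 13177) = √((1554 + 14) - 13177) = √(1568 - 13177) = √(-11609) = I*√11609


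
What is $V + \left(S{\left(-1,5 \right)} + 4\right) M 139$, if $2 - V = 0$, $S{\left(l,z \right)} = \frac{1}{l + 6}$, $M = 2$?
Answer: $\frac{5848}{5} \approx 1169.6$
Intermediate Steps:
$S{\left(l,z \right)} = \frac{1}{6 + l}$
$V = 2$ ($V = 2 - 0 = 2 + 0 = 2$)
$V + \left(S{\left(-1,5 \right)} + 4\right) M 139 = 2 + \left(\frac{1}{6 - 1} + 4\right) 2 \cdot 139 = 2 + \left(\frac{1}{5} + 4\right) 2 \cdot 139 = 2 + \frac{21}{5} \cdot 2 \cdot 139 = 2 + \frac{42}{5} \cdot 139 = 2 + \frac{5838}{5} = \frac{5848}{5}$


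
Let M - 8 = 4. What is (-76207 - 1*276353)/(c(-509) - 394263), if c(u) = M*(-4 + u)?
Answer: 117520/133473 ≈ 0.88048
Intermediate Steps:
M = 12 (M = 8 + 4 = 12)
c(u) = -48 + 12*u (c(u) = 12*(-4 + u) = -48 + 12*u)
(-76207 - 1*276353)/(c(-509) - 394263) = (-76207 - 1*276353)/((-48 + 12*(-509)) - 394263) = (-76207 - 276353)/((-48 - 6108) - 394263) = -352560/(-6156 - 394263) = -352560/(-400419) = -352560*(-1/400419) = 117520/133473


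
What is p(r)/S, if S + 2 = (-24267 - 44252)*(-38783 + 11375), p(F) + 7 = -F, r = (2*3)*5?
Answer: -37/1877968750 ≈ -1.9702e-8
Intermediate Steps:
r = 30 (r = 6*5 = 30)
p(F) = -7 - F
S = 1877968750 (S = -2 + (-24267 - 44252)*(-38783 + 11375) = -2 - 68519*(-27408) = -2 + 1877968752 = 1877968750)
p(r)/S = (-7 - 1*30)/1877968750 = (-7 - 30)*(1/1877968750) = -37*1/1877968750 = -37/1877968750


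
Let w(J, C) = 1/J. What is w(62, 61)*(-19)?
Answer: -19/62 ≈ -0.30645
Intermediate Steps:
w(62, 61)*(-19) = -19/62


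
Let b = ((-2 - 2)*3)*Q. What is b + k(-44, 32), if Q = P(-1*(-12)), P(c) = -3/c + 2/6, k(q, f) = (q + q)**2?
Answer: 7743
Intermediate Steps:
k(q, f) = 4*q**2 (k(q, f) = (2*q)**2 = 4*q**2)
P(c) = 1/3 - 3/c (P(c) = -3/c + 2*(1/6) = -3/c + 1/3 = 1/3 - 3/c)
Q = 1/12 (Q = (-9 - 1*(-12))/(3*((-1*(-12)))) = (1/3)*(-9 + 12)/12 = (1/3)*(1/12)*3 = 1/12 ≈ 0.083333)
b = -1 (b = ((-2 - 2)*3)*(1/12) = -4*3*(1/12) = -12*1/12 = -1)
b + k(-44, 32) = -1 + 4*(-44)**2 = -1 + 4*1936 = -1 + 7744 = 7743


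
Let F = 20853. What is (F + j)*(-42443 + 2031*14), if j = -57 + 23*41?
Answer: -304541651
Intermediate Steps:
j = 886 (j = -57 + 943 = 886)
(F + j)*(-42443 + 2031*14) = (20853 + 886)*(-42443 + 2031*14) = 21739*(-42443 + 28434) = 21739*(-14009) = -304541651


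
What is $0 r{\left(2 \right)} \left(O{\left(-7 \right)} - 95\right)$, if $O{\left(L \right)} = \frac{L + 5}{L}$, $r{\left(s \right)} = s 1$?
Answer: $0$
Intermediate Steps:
$r{\left(s \right)} = s$
$O{\left(L \right)} = \frac{5 + L}{L}$
$0 r{\left(2 \right)} \left(O{\left(-7 \right)} - 95\right) = 0 \cdot 2 \left(\frac{5 - 7}{-7} - 95\right) = 0 \left(\left(- \frac{1}{7}\right) \left(-2\right) - 95\right) = 0 \left(\frac{2}{7} - 95\right) = 0 \left(- \frac{663}{7}\right) = 0$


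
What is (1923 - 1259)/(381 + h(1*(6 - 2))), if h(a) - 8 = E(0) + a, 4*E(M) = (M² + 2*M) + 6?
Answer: 1328/789 ≈ 1.6831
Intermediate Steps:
E(M) = 3/2 + M/2 + M²/4 (E(M) = ((M² + 2*M) + 6)/4 = (6 + M² + 2*M)/4 = 3/2 + M/2 + M²/4)
h(a) = 19/2 + a (h(a) = 8 + ((3/2 + (½)*0 + (¼)*0²) + a) = 8 + ((3/2 + 0 + (¼)*0) + a) = 8 + ((3/2 + 0 + 0) + a) = 8 + (3/2 + a) = 19/2 + a)
(1923 - 1259)/(381 + h(1*(6 - 2))) = (1923 - 1259)/(381 + (19/2 + 1*(6 - 2))) = 664/(381 + (19/2 + 1*4)) = 664/(381 + (19/2 + 4)) = 664/(381 + 27/2) = 664/(789/2) = 664*(2/789) = 1328/789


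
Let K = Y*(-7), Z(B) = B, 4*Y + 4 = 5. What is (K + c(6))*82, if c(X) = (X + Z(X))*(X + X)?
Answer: 23329/2 ≈ 11665.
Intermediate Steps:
Y = 1/4 (Y = -1 + (1/4)*5 = -1 + 5/4 = 1/4 ≈ 0.25000)
K = -7/4 (K = (1/4)*(-7) = -7/4 ≈ -1.7500)
c(X) = 4*X**2 (c(X) = (X + X)*(X + X) = (2*X)*(2*X) = 4*X**2)
(K + c(6))*82 = (-7/4 + 4*6**2)*82 = (-7/4 + 4*36)*82 = (-7/4 + 144)*82 = (569/4)*82 = 23329/2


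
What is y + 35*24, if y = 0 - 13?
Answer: 827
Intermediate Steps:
y = -13
y + 35*24 = -13 + 35*24 = -13 + 840 = 827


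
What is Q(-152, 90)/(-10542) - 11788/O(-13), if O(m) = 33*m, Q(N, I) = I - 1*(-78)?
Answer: 2957072/107679 ≈ 27.462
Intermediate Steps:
Q(N, I) = 78 + I (Q(N, I) = I + 78 = 78 + I)
Q(-152, 90)/(-10542) - 11788/O(-13) = (78 + 90)/(-10542) - 11788/(33*(-13)) = 168*(-1/10542) - 11788/(-429) = -4/251 - 11788*(-1/429) = -4/251 + 11788/429 = 2957072/107679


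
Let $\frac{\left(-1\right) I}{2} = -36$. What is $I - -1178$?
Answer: $1250$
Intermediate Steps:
$I = 72$ ($I = \left(-2\right) \left(-36\right) = 72$)
$I - -1178 = 72 - -1178 = 72 + 1178 = 1250$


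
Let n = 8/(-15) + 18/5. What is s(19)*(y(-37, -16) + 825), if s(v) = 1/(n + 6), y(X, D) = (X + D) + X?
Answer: 11025/136 ≈ 81.066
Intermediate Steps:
n = 46/15 (n = 8*(-1/15) + 18*(1/5) = -8/15 + 18/5 = 46/15 ≈ 3.0667)
y(X, D) = D + 2*X (y(X, D) = (D + X) + X = D + 2*X)
s(v) = 15/136 (s(v) = 1/(46/15 + 6) = 1/(136/15) = 15/136)
s(19)*(y(-37, -16) + 825) = 15*((-16 + 2*(-37)) + 825)/136 = 15*((-16 - 74) + 825)/136 = 15*(-90 + 825)/136 = (15/136)*735 = 11025/136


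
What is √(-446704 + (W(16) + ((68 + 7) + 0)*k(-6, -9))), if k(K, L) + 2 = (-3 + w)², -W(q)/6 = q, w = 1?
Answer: 5*I*√17866 ≈ 668.32*I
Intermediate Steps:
W(q) = -6*q
k(K, L) = 2 (k(K, L) = -2 + (-3 + 1)² = -2 + (-2)² = -2 + 4 = 2)
√(-446704 + (W(16) + ((68 + 7) + 0)*k(-6, -9))) = √(-446704 + (-6*16 + ((68 + 7) + 0)*2)) = √(-446704 + (-96 + (75 + 0)*2)) = √(-446704 + (-96 + 75*2)) = √(-446704 + (-96 + 150)) = √(-446704 + 54) = √(-446650) = 5*I*√17866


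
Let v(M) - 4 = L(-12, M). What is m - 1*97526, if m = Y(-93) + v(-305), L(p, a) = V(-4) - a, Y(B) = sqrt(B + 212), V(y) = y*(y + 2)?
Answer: -97209 + sqrt(119) ≈ -97198.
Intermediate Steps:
V(y) = y*(2 + y)
Y(B) = sqrt(212 + B)
L(p, a) = 8 - a (L(p, a) = -4*(2 - 4) - a = -4*(-2) - a = 8 - a)
v(M) = 12 - M (v(M) = 4 + (8 - M) = 12 - M)
m = 317 + sqrt(119) (m = sqrt(212 - 93) + (12 - 1*(-305)) = sqrt(119) + (12 + 305) = sqrt(119) + 317 = 317 + sqrt(119) ≈ 327.91)
m - 1*97526 = (317 + sqrt(119)) - 1*97526 = (317 + sqrt(119)) - 97526 = -97209 + sqrt(119)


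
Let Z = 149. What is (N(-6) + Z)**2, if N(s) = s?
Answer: 20449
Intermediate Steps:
(N(-6) + Z)**2 = (-6 + 149)**2 = 143**2 = 20449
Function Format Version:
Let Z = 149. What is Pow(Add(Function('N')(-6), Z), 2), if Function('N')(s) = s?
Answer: 20449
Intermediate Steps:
Pow(Add(Function('N')(-6), Z), 2) = Pow(Add(-6, 149), 2) = Pow(143, 2) = 20449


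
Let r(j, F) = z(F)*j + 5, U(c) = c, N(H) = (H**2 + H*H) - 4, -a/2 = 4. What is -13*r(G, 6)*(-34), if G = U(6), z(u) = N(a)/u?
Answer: 57018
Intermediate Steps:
a = -8 (a = -2*4 = -8)
N(H) = -4 + 2*H**2 (N(H) = (H**2 + H**2) - 4 = 2*H**2 - 4 = -4 + 2*H**2)
z(u) = 124/u (z(u) = (-4 + 2*(-8)**2)/u = (-4 + 2*64)/u = (-4 + 128)/u = 124/u)
G = 6
r(j, F) = 5 + 124*j/F (r(j, F) = (124/F)*j + 5 = 124*j/F + 5 = 5 + 124*j/F)
-13*r(G, 6)*(-34) = -13*(5 + 124*6/6)*(-34) = -13*(5 + 124*6*(1/6))*(-34) = -13*(5 + 124)*(-34) = -13*129*(-34) = -1677*(-34) = 57018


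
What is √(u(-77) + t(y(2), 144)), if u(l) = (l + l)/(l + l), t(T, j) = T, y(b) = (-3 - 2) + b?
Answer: I*√2 ≈ 1.4142*I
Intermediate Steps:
y(b) = -5 + b
u(l) = 1 (u(l) = (2*l)/((2*l)) = (2*l)*(1/(2*l)) = 1)
√(u(-77) + t(y(2), 144)) = √(1 + (-5 + 2)) = √(1 - 3) = √(-2) = I*√2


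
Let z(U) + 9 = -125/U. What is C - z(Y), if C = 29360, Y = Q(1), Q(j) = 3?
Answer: 88232/3 ≈ 29411.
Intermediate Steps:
Y = 3
z(U) = -9 - 125/U
C - z(Y) = 29360 - (-9 - 125/3) = 29360 - 1*(-152/3) = 29360 + 152/3 = 88232/3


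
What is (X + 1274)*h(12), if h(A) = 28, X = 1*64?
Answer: 37464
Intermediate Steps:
X = 64
(X + 1274)*h(12) = (64 + 1274)*28 = 1338*28 = 37464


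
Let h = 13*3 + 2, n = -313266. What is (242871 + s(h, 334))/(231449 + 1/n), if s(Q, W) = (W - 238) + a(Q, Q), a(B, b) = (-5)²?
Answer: 76121131872/72505102433 ≈ 1.0499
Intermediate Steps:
a(B, b) = 25
h = 41 (h = 39 + 2 = 41)
s(Q, W) = -213 + W (s(Q, W) = (W - 238) + 25 = (-238 + W) + 25 = -213 + W)
(242871 + s(h, 334))/(231449 + 1/n) = (242871 + (-213 + 334))/(231449 + 1/(-313266)) = (242871 + 121)/(231449 - 1/313266) = 242992/(72505102433/313266) = 242992*(313266/72505102433) = 76121131872/72505102433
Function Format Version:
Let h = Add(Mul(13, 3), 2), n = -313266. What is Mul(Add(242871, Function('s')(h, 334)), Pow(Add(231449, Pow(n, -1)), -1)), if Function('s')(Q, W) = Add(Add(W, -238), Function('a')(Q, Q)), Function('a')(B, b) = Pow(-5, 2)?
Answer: Rational(76121131872, 72505102433) ≈ 1.0499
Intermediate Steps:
Function('a')(B, b) = 25
h = 41 (h = Add(39, 2) = 41)
Function('s')(Q, W) = Add(-213, W) (Function('s')(Q, W) = Add(Add(W, -238), 25) = Add(Add(-238, W), 25) = Add(-213, W))
Mul(Add(242871, Function('s')(h, 334)), Pow(Add(231449, Pow(n, -1)), -1)) = Mul(Add(242871, Add(-213, 334)), Pow(Add(231449, Pow(-313266, -1)), -1)) = Mul(Add(242871, 121), Pow(Add(231449, Rational(-1, 313266)), -1)) = Mul(242992, Pow(Rational(72505102433, 313266), -1)) = Mul(242992, Rational(313266, 72505102433)) = Rational(76121131872, 72505102433)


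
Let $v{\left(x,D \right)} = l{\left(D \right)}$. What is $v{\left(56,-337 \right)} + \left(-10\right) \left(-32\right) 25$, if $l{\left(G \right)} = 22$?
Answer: $8022$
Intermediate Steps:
$v{\left(x,D \right)} = 22$
$v{\left(56,-337 \right)} + \left(-10\right) \left(-32\right) 25 = 22 + \left(-10\right) \left(-32\right) 25 = 22 + 320 \cdot 25 = 22 + 8000 = 8022$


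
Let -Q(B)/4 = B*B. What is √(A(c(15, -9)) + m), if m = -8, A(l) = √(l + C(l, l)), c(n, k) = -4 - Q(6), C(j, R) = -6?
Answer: √(-8 + √134) ≈ 1.8910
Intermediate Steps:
Q(B) = -4*B² (Q(B) = -4*B*B = -4*B²)
c(n, k) = 140 (c(n, k) = -4 - (-4)*6² = -4 - (-4)*36 = -4 - 1*(-144) = -4 + 144 = 140)
A(l) = √(-6 + l) (A(l) = √(l - 6) = √(-6 + l))
√(A(c(15, -9)) + m) = √(√(-6 + 140) - 8) = √(√134 - 8) = √(-8 + √134)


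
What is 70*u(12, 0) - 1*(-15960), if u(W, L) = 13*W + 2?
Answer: 27020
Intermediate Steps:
u(W, L) = 2 + 13*W
70*u(12, 0) - 1*(-15960) = 70*(2 + 13*12) - 1*(-15960) = 70*(2 + 156) + 15960 = 70*158 + 15960 = 11060 + 15960 = 27020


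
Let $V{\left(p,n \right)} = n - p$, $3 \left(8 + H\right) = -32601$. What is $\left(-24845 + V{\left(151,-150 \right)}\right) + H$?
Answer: $-36021$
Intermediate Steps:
$H = -10875$ ($H = -8 + \frac{1}{3} \left(-32601\right) = -8 - 10867 = -10875$)
$\left(-24845 + V{\left(151,-150 \right)}\right) + H = \left(-24845 - 301\right) - 10875 = -25146 - 10875 = -36021$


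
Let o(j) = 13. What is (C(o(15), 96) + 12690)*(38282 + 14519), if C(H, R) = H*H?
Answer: 678968059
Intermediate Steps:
C(H, R) = H²
(C(o(15), 96) + 12690)*(38282 + 14519) = (13² + 12690)*(38282 + 14519) = (169 + 12690)*52801 = 12859*52801 = 678968059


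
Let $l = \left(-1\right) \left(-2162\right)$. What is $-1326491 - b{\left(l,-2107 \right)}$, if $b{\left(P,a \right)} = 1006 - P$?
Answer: $-1325335$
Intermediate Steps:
$l = 2162$
$-1326491 - b{\left(l,-2107 \right)} = -1326491 - \left(1006 - 2162\right) = -1326491 - -1156 = -1326491 + 1156 = -1325335$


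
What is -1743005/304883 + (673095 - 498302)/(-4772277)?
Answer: -8371394086604/1454986128591 ≈ -5.7536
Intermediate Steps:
-1743005/304883 + (673095 - 498302)/(-4772277) = -1743005*1/304883 + 174793*(-1/4772277) = -1743005/304883 - 174793/4772277 = -8371394086604/1454986128591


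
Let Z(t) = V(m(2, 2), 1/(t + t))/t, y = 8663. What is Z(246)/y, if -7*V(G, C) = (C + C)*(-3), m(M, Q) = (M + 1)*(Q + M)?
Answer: 1/1223250252 ≈ 8.1749e-10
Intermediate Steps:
m(M, Q) = (1 + M)*(M + Q)
V(G, C) = 6*C/7 (V(G, C) = -(C + C)*(-3)/7 = -2*C*(-3)/7 = -(-6)*C/7 = 6*C/7)
Z(t) = 3/(7*t²) (Z(t) = (6/(7*(t + t)))/t = (6/(7*((2*t))))/t = (6*(1/(2*t))/7)/t = (3/(7*t))/t = 3/(7*t²))
Z(246)/y = ((3/7)/246²)/8663 = ((3/7)*(1/60516))*(1/8663) = (1/141204)*(1/8663) = 1/1223250252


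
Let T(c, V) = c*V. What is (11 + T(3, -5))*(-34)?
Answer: 136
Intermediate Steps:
T(c, V) = V*c
(11 + T(3, -5))*(-34) = (11 - 5*3)*(-34) = (11 - 15)*(-34) = -4*(-34) = 136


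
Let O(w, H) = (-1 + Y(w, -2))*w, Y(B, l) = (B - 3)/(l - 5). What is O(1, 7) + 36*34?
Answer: 8563/7 ≈ 1223.3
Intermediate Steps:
Y(B, l) = (-3 + B)/(-5 + l)
O(w, H) = w*(-4/7 - w/7) (O(w, H) = (-1 + (-3 + w)/(-5 - 2))*w = (-1 + (-3 + w)/(-7))*w = (-1 - (-3 + w)/7)*w = (-1 + (3/7 - w/7))*w = (-4/7 - w/7)*w = w*(-4/7 - w/7))
O(1, 7) + 36*34 = -⅐*1*(4 + 1) + 36*34 = -⅐*1*5 + 1224 = -5/7 + 1224 = 8563/7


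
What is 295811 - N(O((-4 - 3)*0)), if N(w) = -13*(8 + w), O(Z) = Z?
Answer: 295915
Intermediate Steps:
N(w) = -104 - 13*w
295811 - N(O((-4 - 3)*0)) = 295811 - (-104 - 13*(-4 - 3)*0) = 295811 - (-104 - (-91)*0) = 295811 - (-104 - 13*0) = 295811 - (-104 + 0) = 295811 - 1*(-104) = 295811 + 104 = 295915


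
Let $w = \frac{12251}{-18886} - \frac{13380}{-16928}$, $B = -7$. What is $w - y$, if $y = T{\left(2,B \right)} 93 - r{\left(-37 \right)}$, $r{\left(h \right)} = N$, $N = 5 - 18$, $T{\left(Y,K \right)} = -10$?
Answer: $\frac{36651529311}{39962776} \approx 917.14$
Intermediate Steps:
$w = \frac{5663719}{39962776}$ ($w = 12251 \left(- \frac{1}{18886}\right) - - \frac{3345}{4232} = - \frac{12251}{18886} + \frac{3345}{4232} = \frac{5663719}{39962776} \approx 0.14172$)
$N = -13$ ($N = 5 - 18 = -13$)
$r{\left(h \right)} = -13$
$y = -917$ ($y = \left(-10\right) 93 - -13 = -930 + 13 = -917$)
$w - y = \frac{5663719}{39962776} - -917 = \frac{5663719}{39962776} + 917 = \frac{36651529311}{39962776}$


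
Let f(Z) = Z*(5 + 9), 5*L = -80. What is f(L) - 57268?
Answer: -57492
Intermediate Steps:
L = -16 (L = (⅕)*(-80) = -16)
f(Z) = 14*Z (f(Z) = Z*14 = 14*Z)
f(L) - 57268 = 14*(-16) - 57268 = -224 - 57268 = -57492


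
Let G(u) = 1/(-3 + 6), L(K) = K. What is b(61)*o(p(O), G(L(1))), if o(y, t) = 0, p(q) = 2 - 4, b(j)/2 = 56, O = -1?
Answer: 0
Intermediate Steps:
b(j) = 112 (b(j) = 2*56 = 112)
G(u) = 1/3
p(q) = -2
b(61)*o(p(O), G(L(1))) = 112*0 = 0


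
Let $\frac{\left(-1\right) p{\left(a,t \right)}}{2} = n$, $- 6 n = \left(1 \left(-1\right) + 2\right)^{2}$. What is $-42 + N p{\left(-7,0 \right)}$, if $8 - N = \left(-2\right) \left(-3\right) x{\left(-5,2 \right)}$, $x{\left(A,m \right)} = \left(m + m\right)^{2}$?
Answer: $- \frac{214}{3} \approx -71.333$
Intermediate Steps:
$x{\left(A,m \right)} = 4 m^{2}$ ($x{\left(A,m \right)} = \left(2 m\right)^{2} = 4 m^{2}$)
$n = - \frac{1}{6}$ ($n = - \frac{\left(1 \left(-1\right) + 2\right)^{2}}{6} = - \frac{\left(-1 + 2\right)^{2}}{6} = - \frac{1^{2}}{6} = \left(- \frac{1}{6}\right) 1 = - \frac{1}{6} \approx -0.16667$)
$p{\left(a,t \right)} = \frac{1}{3}$ ($p{\left(a,t \right)} = \left(-2\right) \left(- \frac{1}{6}\right) = \frac{1}{3}$)
$N = -88$ ($N = 8 - \left(-2\right) \left(-3\right) 4 \cdot 2^{2} = 8 - 6 \cdot 4 \cdot 4 = 8 - 6 \cdot 16 = 8 - 96 = -88$)
$-42 + N p{\left(-7,0 \right)} = -42 - \frac{88}{3} = - \frac{214}{3}$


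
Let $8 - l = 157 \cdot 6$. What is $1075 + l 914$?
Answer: $-852601$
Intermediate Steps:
$l = -934$ ($l = 8 - 157 \cdot 6 = 8 - 942 = -934$)
$1075 + l 914 = 1075 - 853676 = -852601$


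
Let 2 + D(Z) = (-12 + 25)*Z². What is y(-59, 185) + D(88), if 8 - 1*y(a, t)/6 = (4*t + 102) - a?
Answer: 95312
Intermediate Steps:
y(a, t) = -564 - 24*t + 6*a (y(a, t) = 48 - 6*((4*t + 102) - a) = 48 - 6*((102 + 4*t) - a) = 48 - 6*(102 - a + 4*t) = 48 + (-612 - 24*t + 6*a) = -564 - 24*t + 6*a)
D(Z) = -2 + 13*Z² (D(Z) = -2 + (-12 + 25)*Z² = -2 + 13*Z²)
y(-59, 185) + D(88) = (-564 - 24*185 + 6*(-59)) + (-2 + 13*88²) = (-564 - 4440 - 354) + (-2 + 13*7744) = -5358 + (-2 + 100672) = -5358 + 100670 = 95312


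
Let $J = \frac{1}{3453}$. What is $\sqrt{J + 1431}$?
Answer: $\frac{2 \sqrt{4265528883}}{3453} \approx 37.829$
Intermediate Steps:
$J = \frac{1}{3453} \approx 0.0002896$
$\sqrt{J + 1431} = \sqrt{\frac{1}{3453} + 1431} = \sqrt{\frac{4941244}{3453}} = \frac{2 \sqrt{4265528883}}{3453}$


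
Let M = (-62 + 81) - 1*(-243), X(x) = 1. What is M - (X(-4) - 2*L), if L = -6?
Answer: 249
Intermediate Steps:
M = 262 (M = 19 + 243 = 262)
M - (X(-4) - 2*L) = 262 - (1 - 2*(-6)) = 262 - (1 + 12) = 262 - 1*13 = 262 - 13 = 249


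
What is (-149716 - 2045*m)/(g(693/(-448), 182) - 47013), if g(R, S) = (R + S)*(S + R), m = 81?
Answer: 1291718656/59185847 ≈ 21.825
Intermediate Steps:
g(R, S) = (R + S)² (g(R, S) = (R + S)*(R + S) = (R + S)²)
(-149716 - 2045*m)/(g(693/(-448), 182) - 47013) = (-149716 - 2045*81)/((693/(-448) + 182)² - 47013) = (-149716 - 165645)/((693*(-1/448) + 182)² - 47013) = -315361/((-99/64 + 182)² - 47013) = -315361/((11549/64)² - 47013) = -315361/(133379401/4096 - 47013) = -315361/(-59185847/4096) = -315361*(-4096/59185847) = 1291718656/59185847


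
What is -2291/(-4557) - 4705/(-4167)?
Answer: 10329094/6329673 ≈ 1.6319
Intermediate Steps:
-2291/(-4557) - 4705/(-4167) = -2291*(-1/4557) - 4705*(-1/4167) = 2291/4557 + 4705/4167 = 10329094/6329673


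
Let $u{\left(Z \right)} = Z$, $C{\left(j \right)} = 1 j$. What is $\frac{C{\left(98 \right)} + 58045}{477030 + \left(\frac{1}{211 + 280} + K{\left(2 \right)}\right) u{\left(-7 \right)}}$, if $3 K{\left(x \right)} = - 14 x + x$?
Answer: $\frac{85644639}{702754531} \approx 0.12187$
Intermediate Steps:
$C{\left(j \right)} = j$
$K{\left(x \right)} = - \frac{13 x}{3}$ ($K{\left(x \right)} = \frac{- 14 x + x}{3} = \frac{\left(-13\right) x}{3} = - \frac{13 x}{3}$)
$\frac{C{\left(98 \right)} + 58045}{477030 + \left(\frac{1}{211 + 280} + K{\left(2 \right)}\right) u{\left(-7 \right)}} = \frac{98 + 58045}{477030 + \left(\frac{1}{211 + 280} - \frac{26}{3}\right) \left(-7\right)} = \frac{58143}{477030 + \left(\frac{1}{491} - \frac{26}{3}\right) \left(-7\right)} = \frac{58143}{477030 - - \frac{89341}{1473}} = \frac{58143}{477030 + \frac{89341}{1473}} = \frac{58143}{\frac{702754531}{1473}} = 58143 \cdot \frac{1473}{702754531} = \frac{85644639}{702754531}$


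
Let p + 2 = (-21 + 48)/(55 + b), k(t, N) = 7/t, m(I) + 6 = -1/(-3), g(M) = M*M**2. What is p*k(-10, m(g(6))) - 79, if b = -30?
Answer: -19589/250 ≈ -78.356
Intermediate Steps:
g(M) = M**3
m(I) = -17/3 (m(I) = -6 - 1/(-3) = -6 - 1*(-1/3) = -6 + 1/3 = -17/3)
p = -23/25 (p = -2 + (-21 + 48)/(55 - 30) = -2 + 27/25 = -23/25 ≈ -0.92000)
p*k(-10, m(g(6))) - 79 = -161/(25*(-10)) - 79 = -161*(-1)/(25*10) - 79 = -23/25*(-7/10) - 79 = 161/250 - 79 = -19589/250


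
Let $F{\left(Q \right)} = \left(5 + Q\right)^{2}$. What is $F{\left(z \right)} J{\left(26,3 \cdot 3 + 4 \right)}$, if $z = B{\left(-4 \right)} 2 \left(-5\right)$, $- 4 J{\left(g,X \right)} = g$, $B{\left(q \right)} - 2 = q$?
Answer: $- \frac{8125}{2} \approx -4062.5$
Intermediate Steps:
$B{\left(q \right)} = 2 + q$
$J{\left(g,X \right)} = - \frac{g}{4}$
$z = 20$ ($z = \left(2 - 4\right) 2 \left(-5\right) = \left(-2\right) 2 \left(-5\right) = \left(-4\right) \left(-5\right) = 20$)
$F{\left(z \right)} J{\left(26,3 \cdot 3 + 4 \right)} = \left(5 + 20\right)^{2} \left(\left(- \frac{1}{4}\right) 26\right) = 25^{2} \left(- \frac{13}{2}\right) = 625 \left(- \frac{13}{2}\right) = - \frac{8125}{2}$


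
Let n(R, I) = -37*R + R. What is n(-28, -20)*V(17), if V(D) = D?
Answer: 17136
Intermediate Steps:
n(R, I) = -36*R
n(-28, -20)*V(17) = -36*(-28)*17 = 1008*17 = 17136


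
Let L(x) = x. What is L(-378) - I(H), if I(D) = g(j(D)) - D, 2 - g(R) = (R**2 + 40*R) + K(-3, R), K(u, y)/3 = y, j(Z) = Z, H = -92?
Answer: 4036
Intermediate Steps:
K(u, y) = 3*y
g(R) = 2 - R**2 - 43*R (g(R) = 2 - ((R**2 + 40*R) + 3*R) = 2 - (R**2 + 43*R) = 2 + (-R**2 - 43*R) = 2 - R**2 - 43*R)
I(D) = 2 - D**2 - 44*D (I(D) = (2 - D**2 - 43*D) - D = 2 - D**2 - 44*D)
L(-378) - I(H) = -378 - (2 - 1*(-92)**2 - 44*(-92)) = -378 - (2 - 1*8464 + 4048) = -378 - (2 - 8464 + 4048) = -378 - 1*(-4414) = -378 + 4414 = 4036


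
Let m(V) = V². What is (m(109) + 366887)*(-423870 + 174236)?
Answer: -94553370912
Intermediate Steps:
(m(109) + 366887)*(-423870 + 174236) = (109² + 366887)*(-423870 + 174236) = (11881 + 366887)*(-249634) = 378768*(-249634) = -94553370912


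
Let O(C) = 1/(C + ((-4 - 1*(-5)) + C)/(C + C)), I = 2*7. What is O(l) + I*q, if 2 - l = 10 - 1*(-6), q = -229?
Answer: -1215102/379 ≈ -3206.1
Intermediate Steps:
l = -14 (l = 2 - (10 - 1*(-6)) = 2 - (10 + 6) = 2 - 1*16 = 2 - 16 = -14)
I = 14
O(C) = 1/(C + (1 + C)/(2*C)) (O(C) = 1/(C + ((-4 + 5) + C)/((2*C))) = 1/(C + (1 + C)*(1/(2*C))) = 1/(C + (1 + C)/(2*C)))
O(l) + I*q = 2*(-14)/(1 - 14 + 2*(-14)**2) + 14*(-229) = 2*(-14)/(1 - 14 + 2*196) - 3206 = 2*(-14)/(1 - 14 + 392) - 3206 = 2*(-14)/379 - 3206 = 2*(-14)*(1/379) - 3206 = -28/379 - 3206 = -1215102/379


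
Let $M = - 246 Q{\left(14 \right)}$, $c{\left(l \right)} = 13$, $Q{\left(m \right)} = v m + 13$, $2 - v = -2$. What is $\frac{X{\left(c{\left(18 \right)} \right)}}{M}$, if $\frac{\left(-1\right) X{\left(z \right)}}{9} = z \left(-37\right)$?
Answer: $- \frac{481}{1886} \approx -0.25504$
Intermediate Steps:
$v = 4$ ($v = 2 - -2 = 2 + 2 = 4$)
$Q{\left(m \right)} = 13 + 4 m$ ($Q{\left(m \right)} = 4 m + 13 = 13 + 4 m$)
$X{\left(z \right)} = 333 z$ ($X{\left(z \right)} = - 9 z \left(-37\right) = - 9 \left(- 37 z\right) = 333 z$)
$M = -16974$ ($M = - 246 \left(13 + 4 \cdot 14\right) = - 246 \left(13 + 56\right) = \left(-246\right) 69 = -16974$)
$\frac{X{\left(c{\left(18 \right)} \right)}}{M} = \frac{333 \cdot 13}{-16974} = 4329 \left(- \frac{1}{16974}\right) = - \frac{481}{1886}$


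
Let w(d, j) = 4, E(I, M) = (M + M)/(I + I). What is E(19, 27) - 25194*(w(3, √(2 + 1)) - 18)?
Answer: 6701631/19 ≈ 3.5272e+5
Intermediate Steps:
E(I, M) = M/I (E(I, M) = (2*M)/((2*I)) = (2*M)*(1/(2*I)) = M/I)
E(19, 27) - 25194*(w(3, √(2 + 1)) - 18) = 27/19 - 25194*(4 - 18) = 27*(1/19) - 25194*(-14) = 27/19 - 1482*(-238) = 27/19 + 352716 = 6701631/19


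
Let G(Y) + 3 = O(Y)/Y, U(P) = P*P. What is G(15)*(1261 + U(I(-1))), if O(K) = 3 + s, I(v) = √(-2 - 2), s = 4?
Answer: -15922/5 ≈ -3184.4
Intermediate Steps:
I(v) = 2*I (I(v) = √(-4) = 2*I)
U(P) = P²
O(K) = 7 (O(K) = 3 + 4 = 7)
G(Y) = -3 + 7/Y
G(15)*(1261 + U(I(-1))) = (-3 + 7/15)*(1261 + (2*I)²) = (-3 + 7*(1/15))*(1261 - 4) = (-3 + 7/15)*1257 = -38/15*1257 = -15922/5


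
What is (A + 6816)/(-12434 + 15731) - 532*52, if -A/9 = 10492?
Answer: -4347420/157 ≈ -27691.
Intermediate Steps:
A = -94428 (A = -9*10492 = -94428)
(A + 6816)/(-12434 + 15731) - 532*52 = (-94428 + 6816)/(-12434 + 15731) - 532*52 = -87612/3297 - 1*27664 = -87612*1/3297 - 27664 = -4172/157 - 27664 = -4347420/157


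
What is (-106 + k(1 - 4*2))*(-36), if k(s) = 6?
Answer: 3600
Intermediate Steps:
(-106 + k(1 - 4*2))*(-36) = (-106 + 6)*(-36) = -100*(-36) = 3600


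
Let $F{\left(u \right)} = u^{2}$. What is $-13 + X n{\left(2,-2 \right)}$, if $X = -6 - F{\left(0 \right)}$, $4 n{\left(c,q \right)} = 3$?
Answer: $- \frac{35}{2} \approx -17.5$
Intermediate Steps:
$n{\left(c,q \right)} = \frac{3}{4}$ ($n{\left(c,q \right)} = \frac{1}{4} \cdot 3 = \frac{3}{4}$)
$X = -6$ ($X = -6 - 0^{2} = -6 - 0 = -6 + 0 = -6$)
$-13 + X n{\left(2,-2 \right)} = -13 - \frac{9}{2} = - \frac{35}{2}$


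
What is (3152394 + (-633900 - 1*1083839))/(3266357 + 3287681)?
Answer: 1434655/6554038 ≈ 0.21890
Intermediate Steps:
(3152394 + (-633900 - 1*1083839))/(3266357 + 3287681) = (3152394 + (-633900 - 1083839))/6554038 = (3152394 - 1717739)*(1/6554038) = 1434655*(1/6554038) = 1434655/6554038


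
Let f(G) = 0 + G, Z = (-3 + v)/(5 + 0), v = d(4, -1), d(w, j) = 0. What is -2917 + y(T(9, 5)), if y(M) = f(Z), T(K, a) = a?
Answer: -14588/5 ≈ -2917.6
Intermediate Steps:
v = 0
Z = -3/5 (Z = (-3 + 0)/(5 + 0) = -3/5 ≈ -0.60000)
f(G) = G
y(M) = -3/5
-2917 + y(T(9, 5)) = -2917 - 3/5 = -14588/5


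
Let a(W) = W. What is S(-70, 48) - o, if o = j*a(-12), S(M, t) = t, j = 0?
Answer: 48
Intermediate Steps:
o = 0 (o = 0*(-12) = 0)
S(-70, 48) - o = 48 - 1*0 = 48 + 0 = 48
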